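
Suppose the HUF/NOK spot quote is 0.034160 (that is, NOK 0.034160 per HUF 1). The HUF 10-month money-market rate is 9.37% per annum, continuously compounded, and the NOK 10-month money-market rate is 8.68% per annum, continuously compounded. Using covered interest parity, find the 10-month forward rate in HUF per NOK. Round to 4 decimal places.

29.4428

T = 10/12 years.
NOK growth factor: e^(0.0868×10/12) = 1.07501362.
HUF growth factor: e^(0.0937×10/12) = 1.08121276.
CIP: F = S · (grow NOK)/(grow HUF) = 0.03416 × 1.07501362/1.08121276 = 0.033964143 NOK per HUF.
Invert for HUF per NOK: 1 / 0.033964143 = 29.4428.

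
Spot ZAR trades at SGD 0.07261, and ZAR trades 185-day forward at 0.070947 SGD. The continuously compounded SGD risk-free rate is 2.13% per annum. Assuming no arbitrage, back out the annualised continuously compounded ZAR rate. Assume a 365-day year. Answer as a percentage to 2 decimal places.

6.70%

T = 185/365 years.
CIP gives F = S · g_SGD/g_ZAR, so g_SGD/g_ZAR = 0.070947/0.07261 = 0.9770968.
SGD growth factor: e^(0.0213×185/365) = 1.0108544.
That pins the ZAR growth at 1.0345489.
Take logs: ln 1.0345489 / (185/365) = 0.067013, so 6.70%.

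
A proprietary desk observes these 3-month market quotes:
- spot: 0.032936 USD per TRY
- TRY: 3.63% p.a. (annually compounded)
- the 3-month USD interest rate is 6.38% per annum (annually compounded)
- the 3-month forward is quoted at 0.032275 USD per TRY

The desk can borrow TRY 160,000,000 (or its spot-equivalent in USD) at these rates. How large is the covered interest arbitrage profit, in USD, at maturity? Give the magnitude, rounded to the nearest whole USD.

USD 141,635

T = 3/12 years.
Invest the TRY and cover forward: 160,000,000 × 1.008954019 × 0.032275 = USD 5,210,238.55.
Convert at spot and invest in USD: 160,000,000 × 0.032936 × 1.015582004 = USD 5,351,873.42.
The quoted forward undervalues TRY, so borrow TRY, convert to USD at spot, deposit the USD at 6.38%, and buy TRY forward at 0.032275 to cover the loan.
The gap between the two covered legs is USD 141,635.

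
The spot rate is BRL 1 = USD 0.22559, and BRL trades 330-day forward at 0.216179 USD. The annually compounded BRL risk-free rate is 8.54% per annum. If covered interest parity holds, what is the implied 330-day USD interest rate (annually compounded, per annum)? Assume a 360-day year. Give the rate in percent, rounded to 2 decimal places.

T = 330/360 years.
By CIP, F/S equals the USD-to-BRL growth ratio: 0.216179/0.22559 = 0.9582827.
The BRL side grows by (1 + 0.0854)^(330/360) = 1.078013.
That pins the USD growth at 1.0330412.
Annualise: 1.0330412^(360/330) − 1 = 0.036099 = 3.61%.

3.61%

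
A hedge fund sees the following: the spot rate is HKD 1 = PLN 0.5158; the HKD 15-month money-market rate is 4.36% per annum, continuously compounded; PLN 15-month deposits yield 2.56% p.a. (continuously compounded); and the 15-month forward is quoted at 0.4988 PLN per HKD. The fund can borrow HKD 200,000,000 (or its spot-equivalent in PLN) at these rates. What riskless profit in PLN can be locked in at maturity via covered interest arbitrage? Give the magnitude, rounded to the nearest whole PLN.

PLN 1,166,701

T = 15/12 years.
Route A — deposit HKD, sell forward: 200,000,000 × 1.05601247641 × 0.4988 = PLN 105,347,804.65.
Route B — convert at spot, deposit PLN: 200,000,000 × 0.5158 × 1.03251750531 = PLN 106,514,505.85.
The quoted forward undervalues HKD, so borrow HKD, convert to PLN at spot, deposit the PLN at 2.56%, and buy HKD forward at 0.4988 to cover the loan.
Arbitrage profit = |105,347,804.65 − 106,514,505.85| = PLN 1,166,701.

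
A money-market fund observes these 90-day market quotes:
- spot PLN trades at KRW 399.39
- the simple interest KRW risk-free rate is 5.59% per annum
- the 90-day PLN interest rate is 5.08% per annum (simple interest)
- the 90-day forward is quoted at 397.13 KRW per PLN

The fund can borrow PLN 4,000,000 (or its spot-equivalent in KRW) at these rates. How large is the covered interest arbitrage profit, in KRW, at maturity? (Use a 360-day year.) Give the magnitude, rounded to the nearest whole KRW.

KRW 11,191,697

T = 90/360 years.
Keep in PLN, deliver into the forward: 4,000,000·1.012700·397.13 = KRW 1,608,694,204.00.
Swap to KRW now, deposit: 4,000,000·399.39·1.013975 = KRW 1,619,885,901.00.
The quoted forward undervalues PLN, so borrow PLN, convert to KRW at spot, deposit the KRW at 5.59%, and buy PLN forward at 397.13 to cover the loan.
Arbitrage profit = |1,608,694,204.00 − 1,619,885,901.00| = KRW 11,191,697.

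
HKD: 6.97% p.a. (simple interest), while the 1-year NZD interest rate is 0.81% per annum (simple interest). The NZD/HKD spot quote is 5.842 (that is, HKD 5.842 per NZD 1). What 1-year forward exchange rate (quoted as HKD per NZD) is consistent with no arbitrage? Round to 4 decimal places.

T = 1 year.
HKD growth factor: 1 + 0.0697×1 = 1.069700.
NZD accumulates by 1 + 0.0081×1 = 1.008100.
Forward (HKD per NZD) = 5.842 × 1.069700 / 1.008100 = 6.198976.

6.1990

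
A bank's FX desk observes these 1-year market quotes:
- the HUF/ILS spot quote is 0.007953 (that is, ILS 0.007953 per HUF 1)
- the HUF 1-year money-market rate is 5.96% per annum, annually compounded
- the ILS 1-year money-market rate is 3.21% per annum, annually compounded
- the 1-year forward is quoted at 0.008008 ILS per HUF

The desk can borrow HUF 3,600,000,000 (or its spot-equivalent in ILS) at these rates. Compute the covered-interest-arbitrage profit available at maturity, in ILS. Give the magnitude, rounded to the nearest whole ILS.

T = 1 year.
Route A — deposit HUF, sell forward: 3,600,000,000 × 1.059600 × 0.008008 = ILS 30,546,996.48.
Route B — convert at spot, deposit ILS: 3,600,000,000 × 0.007953 × 1.032100 = ILS 29,549,848.68.
The quoted forward overvalues HUF, so borrow ILS, buy HUF at spot, deposit the HUF at 5.96%, and sell the proceeds forward at 0.008008.
The gap between the two covered legs is ILS 997,148.

ILS 997,148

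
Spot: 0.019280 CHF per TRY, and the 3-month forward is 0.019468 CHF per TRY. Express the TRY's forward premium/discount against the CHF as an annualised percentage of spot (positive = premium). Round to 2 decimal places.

+3.90%

T = 3/12 years.
(F − S)/S = (0.019468 − 0.01928)/0.01928 = 0.0097510.
×(1/T) gives 3.90% p.a.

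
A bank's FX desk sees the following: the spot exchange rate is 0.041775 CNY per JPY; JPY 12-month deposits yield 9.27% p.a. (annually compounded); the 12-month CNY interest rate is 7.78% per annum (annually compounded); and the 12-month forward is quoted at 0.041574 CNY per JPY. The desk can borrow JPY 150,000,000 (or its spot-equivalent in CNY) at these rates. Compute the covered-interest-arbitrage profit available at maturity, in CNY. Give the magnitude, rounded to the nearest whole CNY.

CNY 60,422

T = 1 year.
Invest the JPY and cover forward: 150,000,000 × 1.092700 × 0.041574 = CNY 6,814,186.47.
Convert at spot and invest in CNY: 150,000,000 × 0.041775 × 1.077800 = CNY 6,753,764.25.
The quoted forward overvalues JPY, so borrow CNY, buy JPY at spot, deposit the JPY at 9.27%, and sell the proceeds forward at 0.041574.
The gap between the two covered legs is CNY 60,422.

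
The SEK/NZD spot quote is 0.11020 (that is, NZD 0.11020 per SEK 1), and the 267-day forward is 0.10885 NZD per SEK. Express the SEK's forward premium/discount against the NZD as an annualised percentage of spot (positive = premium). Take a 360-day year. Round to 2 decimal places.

-1.65%

T = 267/360 years.
SEK trades forward at -1.22505% vs spot over the period.
Per annum: -0.0122505 / (267/360) = -0.016518 = -1.65%.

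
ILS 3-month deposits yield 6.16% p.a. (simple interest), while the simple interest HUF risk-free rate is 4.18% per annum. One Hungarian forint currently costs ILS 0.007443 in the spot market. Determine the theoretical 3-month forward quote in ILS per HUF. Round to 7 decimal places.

T = 3/12 years.
ILS growth factor: 1 + 0.0616×3/12 = 1.015400.
HUF growth factor: 1 + 0.0418×3/12 = 1.010450.
Forward (ILS per HUF) = 0.007443 × 1.015400 / 1.010450 = 0.007479462.

0.0074795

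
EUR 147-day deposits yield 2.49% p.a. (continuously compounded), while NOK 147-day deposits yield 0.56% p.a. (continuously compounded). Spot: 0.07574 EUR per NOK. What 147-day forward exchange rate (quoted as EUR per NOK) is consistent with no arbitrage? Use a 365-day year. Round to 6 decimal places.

0.076331

T = 147/365 years.
EUR growth factor: e^(0.0249×147/365) = 1.0100787.
NOK growth factor: e^(0.0056×147/365) = 1.0022579.
CIP: F = S · (grow EUR)/(grow NOK) = 0.07574 × 1.0100787/1.0022579 = 0.07633101 EUR per NOK.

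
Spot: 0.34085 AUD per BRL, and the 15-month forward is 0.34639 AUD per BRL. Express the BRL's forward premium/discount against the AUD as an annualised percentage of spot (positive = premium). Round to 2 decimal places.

T = 15/12 years.
(F − S)/S = (0.34639 − 0.34085)/0.34085 = 0.0162535.
Per annum: 0.0162535 / (15/12) = 0.013003 = 1.30%.

+1.30%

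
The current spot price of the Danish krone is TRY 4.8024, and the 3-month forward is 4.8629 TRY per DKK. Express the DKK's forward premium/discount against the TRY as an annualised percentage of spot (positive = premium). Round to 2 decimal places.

T = 3/12 years.
(F − S)/S = (4.8629 − 4.8024)/4.8024 = 0.0125979.
Per annum: 0.0125979 / (3/12) = 0.050392 = 5.04%.

+5.04%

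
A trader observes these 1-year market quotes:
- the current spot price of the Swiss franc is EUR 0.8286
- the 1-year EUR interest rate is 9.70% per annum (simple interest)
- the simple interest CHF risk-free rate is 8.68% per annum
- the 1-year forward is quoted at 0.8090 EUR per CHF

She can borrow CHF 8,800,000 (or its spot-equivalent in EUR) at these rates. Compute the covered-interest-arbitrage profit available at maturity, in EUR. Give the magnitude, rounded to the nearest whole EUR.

EUR 261,826

T = 1 year.
Route A — deposit CHF, sell forward: 8,800,000 × 1.086800 × 0.8090 = EUR 7,737,146.56.
Route B — convert at spot, deposit EUR: 8,800,000 × 0.8286 × 1.097000 = EUR 7,998,972.96.
The quoted forward undervalues CHF, so borrow CHF, convert to EUR at spot, deposit the EUR at 9.70%, and buy CHF forward at 0.8090 to cover the loan.
The gap between the two covered legs is EUR 261,826.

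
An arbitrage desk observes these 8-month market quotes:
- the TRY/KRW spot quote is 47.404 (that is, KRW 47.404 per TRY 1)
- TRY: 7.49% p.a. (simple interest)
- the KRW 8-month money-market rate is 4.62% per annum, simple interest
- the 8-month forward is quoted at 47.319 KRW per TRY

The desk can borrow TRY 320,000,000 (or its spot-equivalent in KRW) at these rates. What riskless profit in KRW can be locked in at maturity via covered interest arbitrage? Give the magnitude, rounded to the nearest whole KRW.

KRW 261,680,704

T = 8/12 years.
Route A — deposit TRY, sell forward: 320,000,000 × 1.049933333333 × 47.319 = KRW 15,898,174,527.99.
Route B — convert at spot, deposit KRW: 320,000,000 × 47.404 × 1.030800 = KRW 15,636,493,824.00.
The quoted forward overvalues TRY, so borrow KRW, buy TRY at spot, deposit the TRY at 7.49%, and sell the proceeds forward at 47.319.
Profit = 15,898,174,527.99 − 15,636,493,824.00 = KRW 261,680,704.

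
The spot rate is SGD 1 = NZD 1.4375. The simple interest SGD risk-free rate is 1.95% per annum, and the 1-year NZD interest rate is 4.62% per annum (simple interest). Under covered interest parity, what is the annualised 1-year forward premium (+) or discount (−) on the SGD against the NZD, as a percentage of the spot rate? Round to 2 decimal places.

+2.62%

T = 1 year.
No-arbitrage forward: 1.4375 × 1.046200 / 1.019500 = 1.4751471 NZD/SGD.
Annualised premium = (F − S)/S × (1/T) = (1.4751471 − 1.4375)/1.4375 ÷ 1 = 2.62%.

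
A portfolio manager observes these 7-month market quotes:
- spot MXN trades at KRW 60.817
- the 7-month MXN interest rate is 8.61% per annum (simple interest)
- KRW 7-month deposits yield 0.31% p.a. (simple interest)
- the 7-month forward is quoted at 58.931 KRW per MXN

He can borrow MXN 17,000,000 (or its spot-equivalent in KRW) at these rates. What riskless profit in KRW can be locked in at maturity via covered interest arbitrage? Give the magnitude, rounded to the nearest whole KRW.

KRW 16,385,145

T = 7/12 years.
Keep in MXN, deliver into the forward: 17,000,000·1.050225·58.931 = KRW 1,052,143,761.08.
Swap to KRW now, deposit: 17,000,000·60.817·1.001808333333 = KRW 1,035,758,615.94.
The quoted forward overvalues MXN, so borrow KRW, buy MXN at spot, deposit the MXN at 8.61%, and sell the proceeds forward at 58.931.
Profit = 1,052,143,761.08 − 1,035,758,615.94 = KRW 16,385,145.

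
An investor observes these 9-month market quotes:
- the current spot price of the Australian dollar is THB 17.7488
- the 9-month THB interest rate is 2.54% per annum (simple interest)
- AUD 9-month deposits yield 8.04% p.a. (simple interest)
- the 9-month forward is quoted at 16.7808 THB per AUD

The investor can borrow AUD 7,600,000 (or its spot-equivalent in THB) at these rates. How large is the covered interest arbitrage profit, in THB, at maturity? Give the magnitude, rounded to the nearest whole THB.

THB 2,236,166

T = 9/12 years.
Invest the AUD and cover forward: 7,600,000 × 1.060300 × 16.7808 = THB 135,224,385.02.
Convert at spot and invest in THB: 7,600,000 × 17.7488 × 1.019050 = THB 137,460,551.26.
The quoted forward undervalues AUD, so borrow AUD, convert to THB at spot, deposit the THB at 2.54%, and buy AUD forward at 16.7808 to cover the loan.
The gap between the two covered legs is THB 2,236,166.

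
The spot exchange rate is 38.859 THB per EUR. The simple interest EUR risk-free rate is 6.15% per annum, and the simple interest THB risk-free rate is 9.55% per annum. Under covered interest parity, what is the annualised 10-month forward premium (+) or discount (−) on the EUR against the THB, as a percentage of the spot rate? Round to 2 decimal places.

+3.23%

T = 10/12 years.
F = S · g_THB/g_EUR = 38.859 × 1.0795833/1.051250 = 39.906328.
(F − S)/S ÷ T = (39.906328 − 38.859)/38.859/(10/12) = 0.032342 → 3.23%.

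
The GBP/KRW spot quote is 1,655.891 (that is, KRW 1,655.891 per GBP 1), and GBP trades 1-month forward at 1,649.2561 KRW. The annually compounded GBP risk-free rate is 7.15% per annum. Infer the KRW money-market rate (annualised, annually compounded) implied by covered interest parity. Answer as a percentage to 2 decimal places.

2.11%

T = 1/12 years.
By CIP, F/S equals the KRW-to-GBP growth ratio: 1649.2561/1655.891 = 0.9959932.
GBP growth factor: (1 + 0.0715)^(1/12) = 1.0057716.
That pins the KRW growth at 1.0017417.
Annualise: 1.0017417^(12/1) − 1 = 0.021102 = 2.11%.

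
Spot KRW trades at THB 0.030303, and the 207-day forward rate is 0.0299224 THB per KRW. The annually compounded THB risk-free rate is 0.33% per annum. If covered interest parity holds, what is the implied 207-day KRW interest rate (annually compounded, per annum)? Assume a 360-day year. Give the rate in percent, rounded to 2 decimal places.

T = 207/360 years.
CIP gives F = S · g_THB/g_KRW, so g_THB/g_KRW = 0.0299224/0.030303 = 0.9874402.
The THB side grows by (1 + 0.0033)^(207/360) = 1.0018962.
So the KRW growth factor = 1.0146399.
Annualise: 1.0146399^(360/207) − 1 = 0.025598 = 2.56%.

2.56%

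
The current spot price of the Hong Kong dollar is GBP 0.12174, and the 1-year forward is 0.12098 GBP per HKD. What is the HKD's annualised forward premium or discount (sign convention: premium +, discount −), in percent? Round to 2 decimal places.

T = 1 year.
Period premium: (0.12098 − 0.12174)/0.12174 = -0.0062428.
×(1/T) gives -0.62% p.a.

-0.62%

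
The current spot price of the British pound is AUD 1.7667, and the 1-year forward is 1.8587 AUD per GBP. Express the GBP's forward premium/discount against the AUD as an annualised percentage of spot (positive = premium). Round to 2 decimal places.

T = 1 year.
Period premium: (1.8587 − 1.7667)/1.7667 = 0.0520745.
×(1/T) gives 5.21% p.a.

+5.21%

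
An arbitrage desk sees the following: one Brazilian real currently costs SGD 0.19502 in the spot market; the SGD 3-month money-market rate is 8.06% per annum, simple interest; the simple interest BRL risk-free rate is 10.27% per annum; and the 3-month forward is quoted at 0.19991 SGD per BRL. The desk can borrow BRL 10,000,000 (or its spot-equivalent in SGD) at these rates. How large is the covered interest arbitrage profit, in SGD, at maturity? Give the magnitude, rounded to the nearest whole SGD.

SGD 60,930

T = 3/12 years.
Invest the BRL and cover forward: 10,000,000 × 1.025675 × 0.19991 = SGD 2,050,426.89.
Convert at spot and invest in SGD: 10,000,000 × 0.19502 × 1.020150 = SGD 1,989,496.53.
The quoted forward overvalues BRL, so borrow SGD, buy BRL at spot, deposit the BRL at 10.27%, and sell the proceeds forward at 0.19991.
Arbitrage profit = |2,050,426.89 − 1,989,496.53| = SGD 60,930.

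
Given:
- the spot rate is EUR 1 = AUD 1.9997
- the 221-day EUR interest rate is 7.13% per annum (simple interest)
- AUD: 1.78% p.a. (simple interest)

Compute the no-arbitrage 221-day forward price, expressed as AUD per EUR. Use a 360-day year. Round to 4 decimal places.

1.9368

T = 221/360 years.
AUD growth factor: 1 + 0.0178×221/360 = 1.0109272.
Growth of 1 EUR over T: 1 + 0.0713×221/360 = 1.0437703.
So F = 1.9997 × 1.0109272 / 1.0437703 = 1.936778 (AUD/EUR).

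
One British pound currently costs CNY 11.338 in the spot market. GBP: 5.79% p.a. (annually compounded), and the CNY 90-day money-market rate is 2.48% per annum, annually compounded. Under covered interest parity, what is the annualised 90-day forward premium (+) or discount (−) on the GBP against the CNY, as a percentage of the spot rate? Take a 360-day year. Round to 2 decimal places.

-3.17%

T = 90/360 years.
CIP forward (CNY per GBP) = 11.338 × 1.0061432/1.0141709 = 11.248254.
(F − S)/S ÷ T = (11.248254 − 11.338)/11.338/(90/360) = -0.031662 → -3.17%.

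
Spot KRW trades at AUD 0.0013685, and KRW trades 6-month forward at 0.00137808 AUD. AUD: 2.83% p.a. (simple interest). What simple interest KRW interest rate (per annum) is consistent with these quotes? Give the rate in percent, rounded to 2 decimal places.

T = 6/12 years.
By CIP, F/S equals the AUD-to-KRW growth ratio: 0.00137808/0.0013685 = 1.0070004.
AUD growth factor: 1 + 0.0283×6/12 = 1.014150.
So the KRW growth factor = 1.0070999.
r = (1.0070999 − 1)/(6/12) = 0.014200 → 1.42%.

1.42%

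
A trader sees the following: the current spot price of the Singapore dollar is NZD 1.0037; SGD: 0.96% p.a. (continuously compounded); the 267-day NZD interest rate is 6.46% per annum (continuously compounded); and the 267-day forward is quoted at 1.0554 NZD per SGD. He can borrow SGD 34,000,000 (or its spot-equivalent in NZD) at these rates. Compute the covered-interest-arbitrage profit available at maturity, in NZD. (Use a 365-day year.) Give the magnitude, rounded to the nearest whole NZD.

T = 267/365 years.
Keep in SGD, deliver into the forward: 34,000,000·1.0070471811·1.0554 = NZD 36,136,478.23.
Swap to NZD now, deposit: 34,000,000·1.0037·1.0483896733 = NZD 35,777,136.31.
The quoted forward overvalues SGD, so borrow NZD, buy SGD at spot, deposit the SGD at 0.96%, and sell the proceeds forward at 1.0554.
Profit = 36,136,478.23 − 35,777,136.31 = NZD 359,342.

NZD 359,342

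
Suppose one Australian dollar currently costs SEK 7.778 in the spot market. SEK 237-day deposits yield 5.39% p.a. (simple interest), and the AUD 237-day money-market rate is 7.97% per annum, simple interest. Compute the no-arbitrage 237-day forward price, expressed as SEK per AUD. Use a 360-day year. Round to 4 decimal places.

7.6525

T = 237/360 years.
SEK growth factor: 1 + 0.0539×237/360 = 1.0354842.
AUD accumulates by 1 + 0.0797×237/360 = 1.0524692.
Forward (SEK per AUD) = 7.778 × 1.0354842 / 1.0524692 = 7.652477.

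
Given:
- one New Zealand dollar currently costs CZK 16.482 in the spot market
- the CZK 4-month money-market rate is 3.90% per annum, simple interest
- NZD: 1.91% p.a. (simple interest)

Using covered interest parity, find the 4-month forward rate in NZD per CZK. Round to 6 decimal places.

T = 4/12 years.
Growth of 1 CZK over T: 1 + 0.0390×4/12 = 1.013000.
Growth of 1 NZD over T: 1 + 0.0191×4/12 = 1.0063667.
So F = 16.482 × 1.013000 / 1.0063667 = 16.59064 (CZK/NZD).
Quoted the other way: 1/16.59064 = 0.060275 NZD per CZK.

0.060275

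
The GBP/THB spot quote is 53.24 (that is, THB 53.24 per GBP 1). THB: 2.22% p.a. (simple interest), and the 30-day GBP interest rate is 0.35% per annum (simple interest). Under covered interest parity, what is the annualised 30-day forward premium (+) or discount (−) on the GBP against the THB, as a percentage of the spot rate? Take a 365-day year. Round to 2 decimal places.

T = 30/365 years.
F = S · g_THB/g_GBP = 53.24 × 1.0018247/1.0002877 = 53.32181.
Annualised premium = (F − S)/S × (1/T) = (53.32181 − 53.24)/53.24 ÷ (30/365) = 1.87%.

+1.87%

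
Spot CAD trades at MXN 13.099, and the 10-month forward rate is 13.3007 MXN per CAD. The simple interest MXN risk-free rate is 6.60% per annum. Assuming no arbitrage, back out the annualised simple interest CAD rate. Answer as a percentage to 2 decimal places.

T = 10/12 years.
F/S = 13.3007/13.099 = 1.0153981 = (growth of MXN) / (growth of CAD).
MXN growth factor: 1 + 0.0660×10/12 = 1.055000.
So the CAD growth factor = 1.0390014.
r = (1.0390014 − 1)/(10/12) = 0.046802 → 4.68%.

4.68%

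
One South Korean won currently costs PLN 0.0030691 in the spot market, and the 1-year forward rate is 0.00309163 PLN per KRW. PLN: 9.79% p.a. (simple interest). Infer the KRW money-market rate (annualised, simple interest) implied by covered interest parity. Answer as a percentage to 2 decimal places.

T = 1 year.
By CIP, F/S equals the PLN-to-KRW growth ratio: 0.00309163/0.0030691 = 1.0073409.
The PLN side grows by 1 + 0.0979×1 = 1.097900.
So the KRW growth factor = 1.0898992.
(1.0898992 − 1)/T = 0.089899, i.e. 8.99%.

8.99%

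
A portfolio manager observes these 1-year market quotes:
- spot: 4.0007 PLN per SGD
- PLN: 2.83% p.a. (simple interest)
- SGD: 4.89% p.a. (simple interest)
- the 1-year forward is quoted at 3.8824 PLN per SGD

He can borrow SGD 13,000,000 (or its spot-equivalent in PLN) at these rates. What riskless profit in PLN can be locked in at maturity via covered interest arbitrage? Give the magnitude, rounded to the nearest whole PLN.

T = 1 year.
Invest the SGD and cover forward: 13,000,000 × 1.048900 × 3.8824 = PLN 52,939,241.68.
Convert at spot and invest in PLN: 13,000,000 × 4.0007 × 1.028300 = PLN 53,480,957.53.
The quoted forward undervalues SGD, so borrow SGD, convert to PLN at spot, deposit the PLN at 2.83%, and buy SGD forward at 3.8824 to cover the loan.
Profit = 53,480,957.53 − 52,939,241.68 = PLN 541,716.

PLN 541,716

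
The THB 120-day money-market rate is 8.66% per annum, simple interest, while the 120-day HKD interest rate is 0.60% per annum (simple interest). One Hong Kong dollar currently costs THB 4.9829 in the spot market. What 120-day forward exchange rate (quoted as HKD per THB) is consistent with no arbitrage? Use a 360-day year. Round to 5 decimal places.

T = 120/360 years.
THB accumulates by 1 + 0.0866×120/360 = 1.0288667.
HKD accumulates by 1 + 0.0060×120/360 = 1.002000.
CIP: F = S · (grow THB)/(grow HKD) = 4.9829 × 1.0288667/1.002000 = 5.116507 THB per HKD.
Quoted the other way: 1/5.116507 = 0.19545 HKD per THB.

0.19545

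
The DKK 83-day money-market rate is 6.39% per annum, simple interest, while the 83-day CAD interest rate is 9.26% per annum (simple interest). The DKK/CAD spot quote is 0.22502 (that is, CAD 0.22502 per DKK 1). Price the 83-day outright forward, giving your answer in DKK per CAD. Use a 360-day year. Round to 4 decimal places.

T = 83/360 years.
CAD growth factor: 1 + 0.0926×83/360 = 1.0213494.
DKK growth factor: 1 + 0.0639×83/360 = 1.0147325.
Forward (CAD per DKK) = 0.22502 × 1.0213494 / 1.0147325 = 0.2264873.
Invert for DKK per CAD: 1 / 0.2264873 = 4.4153.

4.4153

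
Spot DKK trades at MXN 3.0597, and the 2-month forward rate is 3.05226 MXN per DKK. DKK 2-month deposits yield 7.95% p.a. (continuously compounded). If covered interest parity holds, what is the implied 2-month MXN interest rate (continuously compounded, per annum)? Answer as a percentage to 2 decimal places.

6.49%

T = 2/12 years.
CIP gives F = S · g_MXN/g_DKK, so g_MXN/g_DKK = 3.05226/3.0597 = 0.9975684.
DKK growth factor: e^(0.0795×2/12) = 1.0133382.
Hence g_MXN = 1.0108742.
Take logs: ln 1.0108742 / (2/12) = 0.064893, so 6.49%.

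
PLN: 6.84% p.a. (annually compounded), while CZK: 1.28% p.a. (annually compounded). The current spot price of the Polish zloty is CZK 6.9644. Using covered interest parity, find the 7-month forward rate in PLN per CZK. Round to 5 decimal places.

T = 7/12 years.
CZK growth factor: (1 + 0.0128)^(7/12) = 1.0074469.
Growth of 1 PLN over T: (1 + 0.0684)^(7/12) = 1.0393491.
So F = 6.9644 × 1.0074469 / 1.0393491 = 6.750632 (CZK/PLN).
Invert for PLN per CZK: 1 / 6.750632 = 0.14813.

0.14813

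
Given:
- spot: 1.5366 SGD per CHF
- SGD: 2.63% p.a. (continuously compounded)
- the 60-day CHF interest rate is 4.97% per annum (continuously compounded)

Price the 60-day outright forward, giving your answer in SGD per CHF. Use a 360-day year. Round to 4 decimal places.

T = 60/360 years.
Growth of 1 SGD over T: e^(0.0263×60/360) = 1.004393.
CHF accumulates by e^(0.0497×60/360) = 1.0083177.
So F = 1.5366 × 1.004393 / 1.0083177 = 1.530619 (SGD/CHF).

1.5306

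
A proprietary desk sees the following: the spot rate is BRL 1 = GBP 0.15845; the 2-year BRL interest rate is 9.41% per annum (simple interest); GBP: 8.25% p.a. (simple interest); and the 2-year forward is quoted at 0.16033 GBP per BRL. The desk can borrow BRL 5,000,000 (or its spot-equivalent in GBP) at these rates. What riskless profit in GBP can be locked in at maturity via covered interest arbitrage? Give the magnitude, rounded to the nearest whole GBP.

GBP 29,549

T = 2 years.
Keep in BRL, deliver into the forward: 5,000,000·1.188200·0.16033 = GBP 952,520.53.
Swap to GBP now, deposit: 5,000,000·0.15845·1.165000 = GBP 922,971.25.
The quoted forward overvalues BRL, so borrow GBP, buy BRL at spot, deposit the BRL at 9.41%, and sell the proceeds forward at 0.16033.
Profit = 952,520.53 − 922,971.25 = GBP 29,549.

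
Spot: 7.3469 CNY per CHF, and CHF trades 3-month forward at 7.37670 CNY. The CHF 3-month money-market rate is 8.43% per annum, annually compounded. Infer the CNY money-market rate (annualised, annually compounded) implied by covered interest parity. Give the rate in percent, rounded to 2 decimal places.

10.20%

T = 3/12 years.
CIP gives F = S · g_CNY/g_CHF, so g_CNY/g_CHF = 7.3767/7.3469 = 1.0040561.
The CHF side grows by (1 + 0.0843)^(3/12) = 1.0204397.
Hence g_CNY = 1.0245787.
Annualise: 1.0245787^(12/3) − 1 = 0.101999 = 10.20%.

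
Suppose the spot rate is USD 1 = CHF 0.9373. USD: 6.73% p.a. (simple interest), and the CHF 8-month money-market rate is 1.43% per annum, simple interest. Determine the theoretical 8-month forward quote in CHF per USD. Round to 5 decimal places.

T = 8/12 years.
CHF accumulates by 1 + 0.0143×8/12 = 1.0095333.
USD accumulates by 1 + 0.0673×8/12 = 1.0448667.
CIP: F = S · (grow CHF)/(grow USD) = 0.9373 × 1.0095333/1.0448667 = 0.9056041 CHF per USD.

0.90560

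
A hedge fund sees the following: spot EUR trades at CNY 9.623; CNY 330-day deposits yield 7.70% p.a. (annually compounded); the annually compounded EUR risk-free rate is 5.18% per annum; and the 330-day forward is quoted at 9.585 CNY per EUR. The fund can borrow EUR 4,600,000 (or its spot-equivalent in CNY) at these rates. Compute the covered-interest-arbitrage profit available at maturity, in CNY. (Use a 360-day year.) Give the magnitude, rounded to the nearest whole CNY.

T = 330/360 years.
Invest the EUR and cover forward: 4,600,000 × 1.0473827154 × 9.585 = CNY 46,180,151.30.
Convert at spot and invest in CNY: 4,600,000 × 9.623 × 1.070362934 = CNY 47,380,471.56.
The quoted forward undervalues EUR, so borrow EUR, convert to CNY at spot, deposit the CNY at 7.70%, and buy EUR forward at 9.585 to cover the loan.
Profit = 47,380,471.56 − 46,180,151.30 = CNY 1,200,320.

CNY 1,200,320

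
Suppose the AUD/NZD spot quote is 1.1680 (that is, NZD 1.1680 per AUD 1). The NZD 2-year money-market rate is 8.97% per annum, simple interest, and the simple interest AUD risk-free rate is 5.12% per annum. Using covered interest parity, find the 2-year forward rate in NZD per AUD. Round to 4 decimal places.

T = 2 years.
Growth of 1 NZD over T: 1 + 0.0897×2 = 1.179400.
AUD growth factor: 1 + 0.0512×2 = 1.102400.
CIP: F = S · (grow NZD)/(grow AUD) = 1.168 × 1.179400/1.102400 = 1.249582 NZD per AUD.

1.2496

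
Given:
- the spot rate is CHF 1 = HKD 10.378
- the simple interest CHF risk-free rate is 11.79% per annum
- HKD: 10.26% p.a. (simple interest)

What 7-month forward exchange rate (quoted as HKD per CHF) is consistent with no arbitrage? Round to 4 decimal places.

T = 7/12 years.
Growth of 1 HKD over T: 1 + 0.1026×7/12 = 1.059850.
CHF accumulates by 1 + 0.1179×7/12 = 1.068775.
CIP: F = S · (grow HKD)/(grow CHF) = 10.378 × 1.059850/1.068775 = 10.291337 HKD per CHF.

10.2913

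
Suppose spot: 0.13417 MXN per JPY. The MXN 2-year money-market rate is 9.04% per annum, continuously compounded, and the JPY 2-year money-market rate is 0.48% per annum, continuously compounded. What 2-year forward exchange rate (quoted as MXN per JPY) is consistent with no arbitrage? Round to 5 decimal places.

0.15922

T = 2 years.
MXN growth factor: e^(0.0904×2) = 1.1981755.
JPY growth factor: e^(0.0048×2) = 1.0096462.
Forward (MXN per JPY) = 0.13417 × 1.1981755 / 1.0096462 = 0.1592233.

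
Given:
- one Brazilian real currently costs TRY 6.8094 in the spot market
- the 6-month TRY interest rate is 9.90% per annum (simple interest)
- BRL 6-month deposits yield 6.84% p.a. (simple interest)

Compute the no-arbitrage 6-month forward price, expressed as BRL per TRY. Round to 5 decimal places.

T = 6/12 years.
Growth of 1 TRY over T: 1 + 0.0990×6/12 = 1.049500.
BRL growth factor: 1 + 0.0684×6/12 = 1.034200.
Forward (TRY per BRL) = 6.8094 × 1.049500 / 1.034200 = 6.910139.
Quoted the other way: 1/6.910139 = 0.14471 BRL per TRY.

0.14471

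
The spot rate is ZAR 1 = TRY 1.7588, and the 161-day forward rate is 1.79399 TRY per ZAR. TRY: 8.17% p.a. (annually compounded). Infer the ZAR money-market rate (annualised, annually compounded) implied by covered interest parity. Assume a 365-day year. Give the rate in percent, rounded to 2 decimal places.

3.42%

T = 161/365 years.
By CIP, F/S equals the TRY-to-ZAR growth ratio: 1.79399/1.7588 = 1.0200080.
TRY growth factor: (1 + 0.0817)^(161/365) = 1.035248.
That pins the ZAR growth at 1.0149411.
r = 1.0149411^(365/161) − 1 = 0.034194 → 3.42%.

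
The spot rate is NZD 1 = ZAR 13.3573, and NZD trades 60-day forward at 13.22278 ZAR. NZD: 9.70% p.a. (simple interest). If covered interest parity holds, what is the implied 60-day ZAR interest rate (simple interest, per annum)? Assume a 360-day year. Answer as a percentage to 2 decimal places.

3.56%

T = 60/360 years.
By CIP, F/S equals the ZAR-to-NZD growth ratio: 13.22278/13.3573 = 0.9899291.
NZD growth factor: 1 + 0.0970×60/360 = 1.0161667.
Hence g_ZAR = 1.005933.
(1.005933 − 1)/T = 0.035598, i.e. 3.56%.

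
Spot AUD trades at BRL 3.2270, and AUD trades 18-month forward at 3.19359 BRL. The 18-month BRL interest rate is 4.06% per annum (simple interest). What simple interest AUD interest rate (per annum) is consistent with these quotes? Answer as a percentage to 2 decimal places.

4.80%

T = 18/12 years.
By CIP, F/S equals the BRL-to-AUD growth ratio: 3.19359/3.227 = 0.9896467.
BRL growth factor: 1 + 0.0406×18/12 = 1.060900.
Hence g_AUD = 1.0719987.
(1.0719987 − 1)/T = 0.047999, i.e. 4.80%.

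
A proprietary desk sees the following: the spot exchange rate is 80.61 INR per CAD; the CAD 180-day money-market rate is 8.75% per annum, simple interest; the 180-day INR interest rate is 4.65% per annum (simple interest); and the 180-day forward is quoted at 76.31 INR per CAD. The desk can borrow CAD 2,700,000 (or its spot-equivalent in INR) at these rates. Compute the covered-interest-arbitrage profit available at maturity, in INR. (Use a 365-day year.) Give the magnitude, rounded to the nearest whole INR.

T = 180/365 years.
Invest the CAD and cover forward: 2,700,000 × 1.04315068493 × 76.31 = INR 214,927,637.67.
Convert at spot and invest in INR: 2,700,000 × 80.61 × 1.02293150685 = INR 222,637,973.67.
The quoted forward undervalues CAD, so borrow CAD, convert to INR at spot, deposit the INR at 4.65%, and buy CAD forward at 76.31 to cover the loan.
The gap between the two covered legs is INR 7,710,336.

INR 7,710,336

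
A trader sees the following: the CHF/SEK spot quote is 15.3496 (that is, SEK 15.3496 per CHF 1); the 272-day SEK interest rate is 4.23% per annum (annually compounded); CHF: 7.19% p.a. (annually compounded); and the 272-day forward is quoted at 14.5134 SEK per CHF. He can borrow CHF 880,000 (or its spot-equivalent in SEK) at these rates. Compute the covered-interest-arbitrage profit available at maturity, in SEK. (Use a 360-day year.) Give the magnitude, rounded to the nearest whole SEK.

SEK 477,469

T = 272/360 years.
Keep in CHF, deliver into the forward: 880,000·1.0538607427·14.5134 = SEK 13,459,690.20.
Swap to SEK now, deposit: 880,000·15.3496·1.0317975991 = SEK 13,937,158.78.
The quoted forward undervalues CHF, so borrow CHF, convert to SEK at spot, deposit the SEK at 4.23%, and buy CHF forward at 14.5134 to cover the loan.
The gap between the two covered legs is SEK 477,469.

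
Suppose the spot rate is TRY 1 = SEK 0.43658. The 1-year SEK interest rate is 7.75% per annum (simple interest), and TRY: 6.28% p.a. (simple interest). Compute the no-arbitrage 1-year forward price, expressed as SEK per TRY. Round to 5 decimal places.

0.44262

T = 1 year.
Growth of 1 SEK over T: 1 + 0.0775×1 = 1.077500.
Growth of 1 TRY over T: 1 + 0.0628×1 = 1.062800.
So F = 0.43658 × 1.077500 / 1.062800 = 0.4426185 (SEK/TRY).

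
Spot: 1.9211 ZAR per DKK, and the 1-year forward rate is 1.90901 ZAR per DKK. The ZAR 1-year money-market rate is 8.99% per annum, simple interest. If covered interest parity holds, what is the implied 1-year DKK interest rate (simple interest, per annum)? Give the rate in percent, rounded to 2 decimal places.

9.68%

T = 1 year.
By CIP, F/S equals the ZAR-to-DKK growth ratio: 1.90901/1.9211 = 0.9937067.
ZAR growth factor: 1 + 0.0899×1 = 1.089900.
So the DKK growth factor = 1.0968025.
r = (1.0968025 − 1)/1 = 0.096802 → 9.68%.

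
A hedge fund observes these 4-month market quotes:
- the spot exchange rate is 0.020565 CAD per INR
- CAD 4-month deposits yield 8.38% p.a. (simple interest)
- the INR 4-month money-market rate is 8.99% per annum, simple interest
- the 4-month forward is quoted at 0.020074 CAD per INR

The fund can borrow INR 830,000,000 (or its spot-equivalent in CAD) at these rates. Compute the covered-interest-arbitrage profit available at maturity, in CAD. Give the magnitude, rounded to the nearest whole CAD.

T = 4/12 years.
Keep in INR, deliver into the forward: 830,000,000·1.0299666667·0.020074 = CAD 17,160,707.22.
Swap to CAD now, deposit: 830,000,000·0.020565·1.0279333333 = CAD 17,545,742.67.
The quoted forward undervalues INR, so borrow INR, convert to CAD at spot, deposit the CAD at 8.38%, and buy INR forward at 0.020074 to cover the loan.
Arbitrage profit = |17,160,707.22 − 17,545,742.67| = CAD 385,035.

CAD 385,035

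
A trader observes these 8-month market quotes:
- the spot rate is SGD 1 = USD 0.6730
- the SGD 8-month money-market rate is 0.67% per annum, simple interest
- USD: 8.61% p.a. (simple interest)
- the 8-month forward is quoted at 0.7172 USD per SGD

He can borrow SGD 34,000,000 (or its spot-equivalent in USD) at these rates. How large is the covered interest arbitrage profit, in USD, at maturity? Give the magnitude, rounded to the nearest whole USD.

USD 298,292

T = 8/12 years.
Route A — deposit SGD, sell forward: 34,000,000 × 1.0044666667 × 0.7172 = USD 24,493,718.77.
Route B — convert at spot, deposit USD: 34,000,000 × 0.6730 × 1.057400 = USD 24,195,426.80.
The quoted forward overvalues SGD, so borrow USD, buy SGD at spot, deposit the SGD at 0.67%, and sell the proceeds forward at 0.7172.
Profit = 24,493,718.77 − 24,195,426.80 = USD 298,292.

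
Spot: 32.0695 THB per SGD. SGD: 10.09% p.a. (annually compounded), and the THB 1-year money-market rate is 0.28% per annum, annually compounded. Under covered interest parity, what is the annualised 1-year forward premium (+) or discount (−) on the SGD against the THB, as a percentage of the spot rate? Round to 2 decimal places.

-8.91%

T = 1 year.
F = S · g_THB/g_SGD = 32.0695 × 1.002800/1.100900 = 29.2118218.
(F − S)/S ÷ T = (29.2118218 − 32.0695)/32.0695/1 = -0.089109 → -8.91%.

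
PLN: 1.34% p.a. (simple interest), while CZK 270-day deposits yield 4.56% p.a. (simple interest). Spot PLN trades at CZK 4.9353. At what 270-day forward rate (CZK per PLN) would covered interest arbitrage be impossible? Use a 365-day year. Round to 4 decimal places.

5.0517

T = 270/365 years.
CZK accumulates by 1 + 0.0456×270/365 = 1.0337315.
Growth of 1 PLN over T: 1 + 0.0134×270/365 = 1.0099123.
Forward (CZK per PLN) = 4.9353 × 1.0337315 / 1.0099123 = 5.051701.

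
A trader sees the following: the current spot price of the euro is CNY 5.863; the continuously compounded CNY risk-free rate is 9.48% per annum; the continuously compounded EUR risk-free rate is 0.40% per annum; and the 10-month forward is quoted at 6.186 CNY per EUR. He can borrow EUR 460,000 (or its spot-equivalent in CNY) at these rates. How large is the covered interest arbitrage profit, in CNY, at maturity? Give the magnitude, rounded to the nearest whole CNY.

T = 10/12 years.
Invest the EUR and cover forward: 460,000 × 1.003338895 × 6.186 = CNY 2,855,061.03.
Convert at spot and invest in CNY: 460,000 × 5.863 × 1.082204322 = CNY 2,918,683.41.
The quoted forward undervalues EUR, so borrow EUR, convert to CNY at spot, deposit the CNY at 9.48%, and buy EUR forward at 6.186 to cover the loan.
The gap between the two covered legs is CNY 63,622.

CNY 63,622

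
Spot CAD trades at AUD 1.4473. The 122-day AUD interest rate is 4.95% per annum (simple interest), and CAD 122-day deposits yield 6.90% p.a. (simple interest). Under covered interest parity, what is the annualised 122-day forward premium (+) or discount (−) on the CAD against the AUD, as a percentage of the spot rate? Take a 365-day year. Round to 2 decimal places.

T = 122/365 years.
No-arbitrage forward: 1.4473 × 1.0165452 / 1.023063 = 1.4380794 AUD/CAD.
Annualised premium = (F − S)/S × (1/T) = (1.4380794 − 1.4473)/1.4473 ÷ (122/365) = -1.91%.

-1.91%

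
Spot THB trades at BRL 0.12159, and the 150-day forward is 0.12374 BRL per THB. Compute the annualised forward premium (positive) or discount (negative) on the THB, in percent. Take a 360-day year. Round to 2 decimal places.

+4.24%

T = 150/360 years.
THB trades forward at +1.76824% vs spot over the period.
Per annum: 0.0176824 / (150/360) = 0.042438 = 4.24%.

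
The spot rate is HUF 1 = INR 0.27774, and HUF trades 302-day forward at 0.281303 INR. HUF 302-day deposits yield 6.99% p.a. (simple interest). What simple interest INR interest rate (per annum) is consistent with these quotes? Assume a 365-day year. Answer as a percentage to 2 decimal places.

8.63%

T = 302/365 years.
CIP gives F = S · g_INR/g_HUF, so g_INR/g_HUF = 0.281303/0.27774 = 1.0128285.
HUF growth factor: 1 + 0.0699×302/365 = 1.0578351.
So the INR growth factor = 1.0714055.
(1.0714055 − 1)/T = 0.086301, i.e. 8.63%.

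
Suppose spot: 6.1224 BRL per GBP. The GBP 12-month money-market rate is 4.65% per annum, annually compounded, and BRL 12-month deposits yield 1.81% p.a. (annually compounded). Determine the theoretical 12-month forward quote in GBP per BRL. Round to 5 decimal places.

T = 1 year.
BRL growth factor: (1 + 0.0181)^1 = 1.018100.
Growth of 1 GBP over T: (1 + 0.0465)^1 = 1.046500.
So F = 6.1224 × 1.018100 / 1.046500 = 5.956250 (BRL/GBP).
Quoted the other way: 1/5.956250 = 0.16789 GBP per BRL.

0.16789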